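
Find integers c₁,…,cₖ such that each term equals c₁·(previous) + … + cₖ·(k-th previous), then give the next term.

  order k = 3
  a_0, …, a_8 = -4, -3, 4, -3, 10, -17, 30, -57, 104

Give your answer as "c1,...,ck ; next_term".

  a_3 = -1·4 + 1·-3 + -1·-4 = -3
  a_4 = -1·-3 + 1·4 + -1·-3 = 10
  a_5 = -1·10 + 1·-3 + -1·4 = -17
  a_6 = -1·-17 + 1·10 + -1·-3 = 30
  a_7 = -1·30 + 1·-17 + -1·10 = -57
  a_8 = -1·-57 + 1·30 + -1·-17 = 104
  a_9 = -1·104 + 1·-57 + -1·30 = -191

-1,1,-1 ; -191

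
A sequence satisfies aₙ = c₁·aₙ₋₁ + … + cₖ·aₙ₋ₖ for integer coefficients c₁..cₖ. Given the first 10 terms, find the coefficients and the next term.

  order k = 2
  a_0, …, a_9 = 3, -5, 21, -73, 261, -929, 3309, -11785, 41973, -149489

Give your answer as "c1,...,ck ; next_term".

-3,2 ; 532413

  a_2 = -3·-5 + 2·3 = 21
  a_3 = -3·21 + 2·-5 = -73
  a_4 = -3·-73 + 2·21 = 261
  a_5 = -3·261 + 2·-73 = -929
  a_6 = -3·-929 + 2·261 = 3309
  a_7 = -3·3309 + 2·-929 = -11785
  a_8 = -3·-11785 + 2·3309 = 41973
  a_9 = -3·41973 + 2·-11785 = -149489
  a_10 = -3·-149489 + 2·41973 = 532413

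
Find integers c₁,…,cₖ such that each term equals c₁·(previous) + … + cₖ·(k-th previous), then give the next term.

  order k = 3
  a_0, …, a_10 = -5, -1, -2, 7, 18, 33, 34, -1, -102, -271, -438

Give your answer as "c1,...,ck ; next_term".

2,-1,-2 ; -401

  a_3 = 2·-2 + -1·-1 + -2·-5 = 7
  a_4 = 2·7 + -1·-2 + -2·-1 = 18
  a_5 = 2·18 + -1·7 + -2·-2 = 33
  a_6 = 2·33 + -1·18 + -2·7 = 34
  a_7 = 2·34 + -1·33 + -2·18 = -1
  a_8 = 2·-1 + -1·34 + -2·33 = -102
  a_9 = 2·-102 + -1·-1 + -2·34 = -271
  a_10 = 2·-271 + -1·-102 + -2·-1 = -438
  a_11 = 2·-438 + -1·-271 + -2·-102 = -401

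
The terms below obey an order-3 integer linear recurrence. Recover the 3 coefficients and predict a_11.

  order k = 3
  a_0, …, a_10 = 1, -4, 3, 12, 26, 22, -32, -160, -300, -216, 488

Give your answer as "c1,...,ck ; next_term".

2,-2,-2 ; 2008

  a_3 = 2·3 + -2·-4 + -2·1 = 12
  a_4 = 2·12 + -2·3 + -2·-4 = 26
  a_5 = 2·26 + -2·12 + -2·3 = 22
  a_6 = 2·22 + -2·26 + -2·12 = -32
  a_7 = 2·-32 + -2·22 + -2·26 = -160
  a_8 = 2·-160 + -2·-32 + -2·22 = -300
  a_9 = 2·-300 + -2·-160 + -2·-32 = -216
  a_10 = 2·-216 + -2·-300 + -2·-160 = 488
  a_11 = 2·488 + -2·-216 + -2·-300 = 2008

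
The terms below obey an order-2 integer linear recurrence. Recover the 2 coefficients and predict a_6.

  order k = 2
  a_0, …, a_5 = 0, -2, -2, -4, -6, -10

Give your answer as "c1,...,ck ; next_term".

  a_2 = 1·-2 + 1·0 = -2
  a_3 = 1·-2 + 1·-2 = -4
  a_4 = 1·-4 + 1·-2 = -6
  a_5 = 1·-6 + 1·-4 = -10
  a_6 = 1·-10 + 1·-6 = -16

1,1 ; -16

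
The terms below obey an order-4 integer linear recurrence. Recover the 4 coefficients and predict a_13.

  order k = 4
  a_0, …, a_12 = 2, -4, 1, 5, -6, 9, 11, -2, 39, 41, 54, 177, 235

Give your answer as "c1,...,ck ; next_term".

1,1,2,-2 ; 438

  a_4 = 1·5 + 1·1 + 2·-4 + -2·2 = -6
  a_5 = 1·-6 + 1·5 + 2·1 + -2·-4 = 9
  a_6 = 1·9 + 1·-6 + 2·5 + -2·1 = 11
  a_7 = 1·11 + 1·9 + 2·-6 + -2·5 = -2
  a_8 = 1·-2 + 1·11 + 2·9 + -2·-6 = 39
  a_9 = 1·39 + 1·-2 + 2·11 + -2·9 = 41
  a_10 = 1·41 + 1·39 + 2·-2 + -2·11 = 54
  a_11 = 1·54 + 1·41 + 2·39 + -2·-2 = 177
  a_12 = 1·177 + 1·54 + 2·41 + -2·39 = 235
  a_13 = 1·235 + 1·177 + 2·54 + -2·41 = 438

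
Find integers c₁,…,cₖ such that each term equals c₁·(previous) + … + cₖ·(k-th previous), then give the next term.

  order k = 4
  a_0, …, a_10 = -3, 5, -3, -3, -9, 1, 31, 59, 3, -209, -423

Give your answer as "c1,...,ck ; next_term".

  a_4 = 1·-3 + -2·-3 + -3·5 + -1·-3 = -9
  a_5 = 1·-9 + -2·-3 + -3·-3 + -1·5 = 1
  a_6 = 1·1 + -2·-9 + -3·-3 + -1·-3 = 31
  a_7 = 1·31 + -2·1 + -3·-9 + -1·-3 = 59
  a_8 = 1·59 + -2·31 + -3·1 + -1·-9 = 3
  a_9 = 1·3 + -2·59 + -3·31 + -1·1 = -209
  a_10 = 1·-209 + -2·3 + -3·59 + -1·31 = -423
  a_11 = 1·-423 + -2·-209 + -3·3 + -1·59 = -73

1,-2,-3,-1 ; -73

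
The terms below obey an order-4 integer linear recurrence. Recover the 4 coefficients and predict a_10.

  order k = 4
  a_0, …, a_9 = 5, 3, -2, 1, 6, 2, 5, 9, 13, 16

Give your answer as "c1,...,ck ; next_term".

  a_4 = 0·1 + 1·-2 + 1·3 + 1·5 = 6
  a_5 = 0·6 + 1·1 + 1·-2 + 1·3 = 2
  a_6 = 0·2 + 1·6 + 1·1 + 1·-2 = 5
  a_7 = 0·5 + 1·2 + 1·6 + 1·1 = 9
  a_8 = 0·9 + 1·5 + 1·2 + 1·6 = 13
  a_9 = 0·13 + 1·9 + 1·5 + 1·2 = 16
  a_10 = 0·16 + 1·13 + 1·9 + 1·5 = 27

0,1,1,1 ; 27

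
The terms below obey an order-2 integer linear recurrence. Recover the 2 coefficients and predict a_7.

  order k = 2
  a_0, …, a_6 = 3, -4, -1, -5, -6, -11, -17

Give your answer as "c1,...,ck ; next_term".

1,1 ; -28

  a_2 = 1·-4 + 1·3 = -1
  a_3 = 1·-1 + 1·-4 = -5
  a_4 = 1·-5 + 1·-1 = -6
  a_5 = 1·-6 + 1·-5 = -11
  a_6 = 1·-11 + 1·-6 = -17
  a_7 = 1·-17 + 1·-11 = -28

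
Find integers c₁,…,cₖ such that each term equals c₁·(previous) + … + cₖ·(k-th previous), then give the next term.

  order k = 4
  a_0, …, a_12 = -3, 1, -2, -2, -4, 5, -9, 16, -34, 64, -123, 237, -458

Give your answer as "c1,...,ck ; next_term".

  a_4 = -1·-2 + 1·-2 + -1·1 + 1·-3 = -4
  a_5 = -1·-4 + 1·-2 + -1·-2 + 1·1 = 5
  a_6 = -1·5 + 1·-4 + -1·-2 + 1·-2 = -9
  a_7 = -1·-9 + 1·5 + -1·-4 + 1·-2 = 16
  a_8 = -1·16 + 1·-9 + -1·5 + 1·-4 = -34
  a_9 = -1·-34 + 1·16 + -1·-9 + 1·5 = 64
  a_10 = -1·64 + 1·-34 + -1·16 + 1·-9 = -123
  a_11 = -1·-123 + 1·64 + -1·-34 + 1·16 = 237
  a_12 = -1·237 + 1·-123 + -1·64 + 1·-34 = -458
  a_13 = -1·-458 + 1·237 + -1·-123 + 1·64 = 882

-1,1,-1,1 ; 882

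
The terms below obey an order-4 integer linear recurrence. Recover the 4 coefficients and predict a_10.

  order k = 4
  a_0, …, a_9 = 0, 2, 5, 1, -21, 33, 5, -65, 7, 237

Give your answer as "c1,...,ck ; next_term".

-2,-3,-2,2 ; -355

  a_4 = -2·1 + -3·5 + -2·2 + 2·0 = -21
  a_5 = -2·-21 + -3·1 + -2·5 + 2·2 = 33
  a_6 = -2·33 + -3·-21 + -2·1 + 2·5 = 5
  a_7 = -2·5 + -3·33 + -2·-21 + 2·1 = -65
  a_8 = -2·-65 + -3·5 + -2·33 + 2·-21 = 7
  a_9 = -2·7 + -3·-65 + -2·5 + 2·33 = 237
  a_10 = -2·237 + -3·7 + -2·-65 + 2·5 = -355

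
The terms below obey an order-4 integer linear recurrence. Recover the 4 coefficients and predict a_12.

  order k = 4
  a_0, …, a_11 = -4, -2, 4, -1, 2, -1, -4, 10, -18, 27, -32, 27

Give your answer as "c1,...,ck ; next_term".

  a_4 = -2·-1 + -1·4 + 0·-2 + -1·-4 = 2
  a_5 = -2·2 + -1·-1 + 0·4 + -1·-2 = -1
  a_6 = -2·-1 + -1·2 + 0·-1 + -1·4 = -4
  a_7 = -2·-4 + -1·-1 + 0·2 + -1·-1 = 10
  a_8 = -2·10 + -1·-4 + 0·-1 + -1·2 = -18
  a_9 = -2·-18 + -1·10 + 0·-4 + -1·-1 = 27
  a_10 = -2·27 + -1·-18 + 0·10 + -1·-4 = -32
  a_11 = -2·-32 + -1·27 + 0·-18 + -1·10 = 27
  a_12 = -2·27 + -1·-32 + 0·27 + -1·-18 = -4

-2,-1,0,-1 ; -4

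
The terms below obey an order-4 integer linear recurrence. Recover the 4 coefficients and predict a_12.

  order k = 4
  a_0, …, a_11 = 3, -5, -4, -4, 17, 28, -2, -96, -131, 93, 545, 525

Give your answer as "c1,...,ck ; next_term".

  a_4 = 1·-4 + -2·-4 + -2·-5 + 1·3 = 17
  a_5 = 1·17 + -2·-4 + -2·-4 + 1·-5 = 28
  a_6 = 1·28 + -2·17 + -2·-4 + 1·-4 = -2
  a_7 = 1·-2 + -2·28 + -2·17 + 1·-4 = -96
  a_8 = 1·-96 + -2·-2 + -2·28 + 1·17 = -131
  a_9 = 1·-131 + -2·-96 + -2·-2 + 1·28 = 93
  a_10 = 1·93 + -2·-131 + -2·-96 + 1·-2 = 545
  a_11 = 1·545 + -2·93 + -2·-131 + 1·-96 = 525
  a_12 = 1·525 + -2·545 + -2·93 + 1·-131 = -882

1,-2,-2,1 ; -882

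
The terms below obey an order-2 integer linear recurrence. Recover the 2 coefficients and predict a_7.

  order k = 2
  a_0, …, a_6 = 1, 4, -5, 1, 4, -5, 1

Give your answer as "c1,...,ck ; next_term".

-1,-1 ; 4

  a_2 = -1·4 + -1·1 = -5
  a_3 = -1·-5 + -1·4 = 1
  a_4 = -1·1 + -1·-5 = 4
  a_5 = -1·4 + -1·1 = -5
  a_6 = -1·-5 + -1·4 = 1
  a_7 = -1·1 + -1·-5 = 4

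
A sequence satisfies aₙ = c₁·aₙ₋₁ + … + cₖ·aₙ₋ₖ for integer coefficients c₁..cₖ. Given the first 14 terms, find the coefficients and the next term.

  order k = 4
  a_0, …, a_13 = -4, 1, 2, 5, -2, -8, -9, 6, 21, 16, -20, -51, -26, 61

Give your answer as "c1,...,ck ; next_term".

1,-1,-1,1 ; 118

  a_4 = 1·5 + -1·2 + -1·1 + 1·-4 = -2
  a_5 = 1·-2 + -1·5 + -1·2 + 1·1 = -8
  a_6 = 1·-8 + -1·-2 + -1·5 + 1·2 = -9
  a_7 = 1·-9 + -1·-8 + -1·-2 + 1·5 = 6
  a_8 = 1·6 + -1·-9 + -1·-8 + 1·-2 = 21
  a_9 = 1·21 + -1·6 + -1·-9 + 1·-8 = 16
  a_10 = 1·16 + -1·21 + -1·6 + 1·-9 = -20
  a_11 = 1·-20 + -1·16 + -1·21 + 1·6 = -51
  a_12 = 1·-51 + -1·-20 + -1·16 + 1·21 = -26
  a_13 = 1·-26 + -1·-51 + -1·-20 + 1·16 = 61
  a_14 = 1·61 + -1·-26 + -1·-51 + 1·-20 = 118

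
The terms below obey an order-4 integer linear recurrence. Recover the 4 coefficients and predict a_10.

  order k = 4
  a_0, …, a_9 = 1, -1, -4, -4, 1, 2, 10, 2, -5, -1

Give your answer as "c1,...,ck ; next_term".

  a_4 = -1·-4 + 0·-4 + 0·-1 + -3·1 = 1
  a_5 = -1·1 + 0·-4 + 0·-4 + -3·-1 = 2
  a_6 = -1·2 + 0·1 + 0·-4 + -3·-4 = 10
  a_7 = -1·10 + 0·2 + 0·1 + -3·-4 = 2
  a_8 = -1·2 + 0·10 + 0·2 + -3·1 = -5
  a_9 = -1·-5 + 0·2 + 0·10 + -3·2 = -1
  a_10 = -1·-1 + 0·-5 + 0·2 + -3·10 = -29

-1,0,0,-3 ; -29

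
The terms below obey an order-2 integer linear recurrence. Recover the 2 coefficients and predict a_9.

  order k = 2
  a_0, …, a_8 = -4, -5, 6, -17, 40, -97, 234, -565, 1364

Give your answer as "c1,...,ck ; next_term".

-2,1 ; -3293

  a_2 = -2·-5 + 1·-4 = 6
  a_3 = -2·6 + 1·-5 = -17
  a_4 = -2·-17 + 1·6 = 40
  a_5 = -2·40 + 1·-17 = -97
  a_6 = -2·-97 + 1·40 = 234
  a_7 = -2·234 + 1·-97 = -565
  a_8 = -2·-565 + 1·234 = 1364
  a_9 = -2·1364 + 1·-565 = -3293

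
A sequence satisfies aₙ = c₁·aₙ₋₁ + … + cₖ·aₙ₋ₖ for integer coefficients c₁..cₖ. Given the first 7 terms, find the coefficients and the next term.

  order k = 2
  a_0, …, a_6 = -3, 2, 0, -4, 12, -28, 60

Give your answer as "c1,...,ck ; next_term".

  a_2 = -3·2 + -2·-3 = 0
  a_3 = -3·0 + -2·2 = -4
  a_4 = -3·-4 + -2·0 = 12
  a_5 = -3·12 + -2·-4 = -28
  a_6 = -3·-28 + -2·12 = 60
  a_7 = -3·60 + -2·-28 = -124

-3,-2 ; -124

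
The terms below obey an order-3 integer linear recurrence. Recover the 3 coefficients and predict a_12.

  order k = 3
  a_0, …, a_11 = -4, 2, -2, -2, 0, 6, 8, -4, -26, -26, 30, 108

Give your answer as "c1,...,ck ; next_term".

  a_3 = 1·-2 + -2·2 + -1·-4 = -2
  a_4 = 1·-2 + -2·-2 + -1·2 = 0
  a_5 = 1·0 + -2·-2 + -1·-2 = 6
  a_6 = 1·6 + -2·0 + -1·-2 = 8
  a_7 = 1·8 + -2·6 + -1·0 = -4
  a_8 = 1·-4 + -2·8 + -1·6 = -26
  a_9 = 1·-26 + -2·-4 + -1·8 = -26
  a_10 = 1·-26 + -2·-26 + -1·-4 = 30
  a_11 = 1·30 + -2·-26 + -1·-26 = 108
  a_12 = 1·108 + -2·30 + -1·-26 = 74

1,-2,-1 ; 74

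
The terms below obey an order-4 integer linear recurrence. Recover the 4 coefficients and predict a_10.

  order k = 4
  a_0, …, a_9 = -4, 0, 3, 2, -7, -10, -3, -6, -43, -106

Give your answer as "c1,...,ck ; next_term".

  a_4 = 2·2 + -1·3 + 2·0 + 2·-4 = -7
  a_5 = 2·-7 + -1·2 + 2·3 + 2·0 = -10
  a_6 = 2·-10 + -1·-7 + 2·2 + 2·3 = -3
  a_7 = 2·-3 + -1·-10 + 2·-7 + 2·2 = -6
  a_8 = 2·-6 + -1·-3 + 2·-10 + 2·-7 = -43
  a_9 = 2·-43 + -1·-6 + 2·-3 + 2·-10 = -106
  a_10 = 2·-106 + -1·-43 + 2·-6 + 2·-3 = -187

2,-1,2,2 ; -187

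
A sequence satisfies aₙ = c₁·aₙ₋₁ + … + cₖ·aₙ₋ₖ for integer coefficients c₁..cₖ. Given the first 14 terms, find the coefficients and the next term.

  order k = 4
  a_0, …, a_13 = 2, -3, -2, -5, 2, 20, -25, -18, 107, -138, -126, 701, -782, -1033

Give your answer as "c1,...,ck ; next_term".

  a_4 = -1·-5 + -3·-2 + 1·-3 + -3·2 = 2
  a_5 = -1·2 + -3·-5 + 1·-2 + -3·-3 = 20
  a_6 = -1·20 + -3·2 + 1·-5 + -3·-2 = -25
  a_7 = -1·-25 + -3·20 + 1·2 + -3·-5 = -18
  a_8 = -1·-18 + -3·-25 + 1·20 + -3·2 = 107
  a_9 = -1·107 + -3·-18 + 1·-25 + -3·20 = -138
  a_10 = -1·-138 + -3·107 + 1·-18 + -3·-25 = -126
  a_11 = -1·-126 + -3·-138 + 1·107 + -3·-18 = 701
  a_12 = -1·701 + -3·-126 + 1·-138 + -3·107 = -782
  a_13 = -1·-782 + -3·701 + 1·-126 + -3·-138 = -1033
  a_14 = -1·-1033 + -3·-782 + 1·701 + -3·-126 = 4458

-1,-3,1,-3 ; 4458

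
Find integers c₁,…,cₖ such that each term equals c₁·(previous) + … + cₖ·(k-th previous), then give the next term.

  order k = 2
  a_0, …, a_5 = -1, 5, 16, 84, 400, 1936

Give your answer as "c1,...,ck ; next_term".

  a_2 = 4·5 + 4·-1 = 16
  a_3 = 4·16 + 4·5 = 84
  a_4 = 4·84 + 4·16 = 400
  a_5 = 4·400 + 4·84 = 1936
  a_6 = 4·1936 + 4·400 = 9344

4,4 ; 9344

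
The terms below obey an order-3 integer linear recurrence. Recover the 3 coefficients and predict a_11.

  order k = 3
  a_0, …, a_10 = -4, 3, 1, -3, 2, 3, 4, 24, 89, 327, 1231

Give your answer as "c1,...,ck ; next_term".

3,2,3 ; 4614

  a_3 = 3·1 + 2·3 + 3·-4 = -3
  a_4 = 3·-3 + 2·1 + 3·3 = 2
  a_5 = 3·2 + 2·-3 + 3·1 = 3
  a_6 = 3·3 + 2·2 + 3·-3 = 4
  a_7 = 3·4 + 2·3 + 3·2 = 24
  a_8 = 3·24 + 2·4 + 3·3 = 89
  a_9 = 3·89 + 2·24 + 3·4 = 327
  a_10 = 3·327 + 2·89 + 3·24 = 1231
  a_11 = 3·1231 + 2·327 + 3·89 = 4614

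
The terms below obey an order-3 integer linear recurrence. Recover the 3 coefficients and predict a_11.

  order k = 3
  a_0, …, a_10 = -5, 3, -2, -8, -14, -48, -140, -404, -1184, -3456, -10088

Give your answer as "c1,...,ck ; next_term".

2,2,2 ; -29456

  a_3 = 2·-2 + 2·3 + 2·-5 = -8
  a_4 = 2·-8 + 2·-2 + 2·3 = -14
  a_5 = 2·-14 + 2·-8 + 2·-2 = -48
  a_6 = 2·-48 + 2·-14 + 2·-8 = -140
  a_7 = 2·-140 + 2·-48 + 2·-14 = -404
  a_8 = 2·-404 + 2·-140 + 2·-48 = -1184
  a_9 = 2·-1184 + 2·-404 + 2·-140 = -3456
  a_10 = 2·-3456 + 2·-1184 + 2·-404 = -10088
  a_11 = 2·-10088 + 2·-3456 + 2·-1184 = -29456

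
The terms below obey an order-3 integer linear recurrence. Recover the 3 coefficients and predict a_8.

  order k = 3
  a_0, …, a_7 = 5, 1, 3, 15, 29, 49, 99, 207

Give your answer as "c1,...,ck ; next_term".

2,-1,2 ; 413

  a_3 = 2·3 + -1·1 + 2·5 = 15
  a_4 = 2·15 + -1·3 + 2·1 = 29
  a_5 = 2·29 + -1·15 + 2·3 = 49
  a_6 = 2·49 + -1·29 + 2·15 = 99
  a_7 = 2·99 + -1·49 + 2·29 = 207
  a_8 = 2·207 + -1·99 + 2·49 = 413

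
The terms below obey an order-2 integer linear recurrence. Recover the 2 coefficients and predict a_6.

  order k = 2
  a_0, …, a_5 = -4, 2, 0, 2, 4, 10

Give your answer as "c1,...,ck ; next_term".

  a_2 = 2·2 + 1·-4 = 0
  a_3 = 2·0 + 1·2 = 2
  a_4 = 2·2 + 1·0 = 4
  a_5 = 2·4 + 1·2 = 10
  a_6 = 2·10 + 1·4 = 24

2,1 ; 24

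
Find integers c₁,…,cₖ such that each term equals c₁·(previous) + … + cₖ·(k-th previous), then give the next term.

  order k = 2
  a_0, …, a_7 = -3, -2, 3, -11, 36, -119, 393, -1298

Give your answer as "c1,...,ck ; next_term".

  a_2 = -3·-2 + 1·-3 = 3
  a_3 = -3·3 + 1·-2 = -11
  a_4 = -3·-11 + 1·3 = 36
  a_5 = -3·36 + 1·-11 = -119
  a_6 = -3·-119 + 1·36 = 393
  a_7 = -3·393 + 1·-119 = -1298
  a_8 = -3·-1298 + 1·393 = 4287

-3,1 ; 4287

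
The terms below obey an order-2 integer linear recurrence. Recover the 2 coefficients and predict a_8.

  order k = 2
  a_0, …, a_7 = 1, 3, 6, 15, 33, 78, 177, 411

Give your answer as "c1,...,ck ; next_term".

  a_2 = 1·3 + 3·1 = 6
  a_3 = 1·6 + 3·3 = 15
  a_4 = 1·15 + 3·6 = 33
  a_5 = 1·33 + 3·15 = 78
  a_6 = 1·78 + 3·33 = 177
  a_7 = 1·177 + 3·78 = 411
  a_8 = 1·411 + 3·177 = 942

1,3 ; 942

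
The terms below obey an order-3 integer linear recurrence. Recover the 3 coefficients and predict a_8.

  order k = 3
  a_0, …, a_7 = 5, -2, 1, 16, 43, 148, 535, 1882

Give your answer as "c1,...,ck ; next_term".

3,1,3 ; 6625

  a_3 = 3·1 + 1·-2 + 3·5 = 16
  a_4 = 3·16 + 1·1 + 3·-2 = 43
  a_5 = 3·43 + 1·16 + 3·1 = 148
  a_6 = 3·148 + 1·43 + 3·16 = 535
  a_7 = 3·535 + 1·148 + 3·43 = 1882
  a_8 = 3·1882 + 1·535 + 3·148 = 6625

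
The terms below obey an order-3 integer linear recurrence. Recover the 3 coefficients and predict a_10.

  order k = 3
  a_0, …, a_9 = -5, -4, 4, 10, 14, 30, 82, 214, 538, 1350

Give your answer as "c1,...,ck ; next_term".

3,-2,2 ; 3402

  a_3 = 3·4 + -2·-4 + 2·-5 = 10
  a_4 = 3·10 + -2·4 + 2·-4 = 14
  a_5 = 3·14 + -2·10 + 2·4 = 30
  a_6 = 3·30 + -2·14 + 2·10 = 82
  a_7 = 3·82 + -2·30 + 2·14 = 214
  a_8 = 3·214 + -2·82 + 2·30 = 538
  a_9 = 3·538 + -2·214 + 2·82 = 1350
  a_10 = 3·1350 + -2·538 + 2·214 = 3402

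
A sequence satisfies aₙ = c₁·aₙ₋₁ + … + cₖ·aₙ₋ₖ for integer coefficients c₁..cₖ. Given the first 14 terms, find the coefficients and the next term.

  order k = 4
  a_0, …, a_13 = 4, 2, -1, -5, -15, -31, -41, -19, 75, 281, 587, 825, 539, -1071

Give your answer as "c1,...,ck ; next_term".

  a_4 = 3·-5 + -4·-1 + 2·2 + -2·4 = -15
  a_5 = 3·-15 + -4·-5 + 2·-1 + -2·2 = -31
  a_6 = 3·-31 + -4·-15 + 2·-5 + -2·-1 = -41
  a_7 = 3·-41 + -4·-31 + 2·-15 + -2·-5 = -19
  a_8 = 3·-19 + -4·-41 + 2·-31 + -2·-15 = 75
  a_9 = 3·75 + -4·-19 + 2·-41 + -2·-31 = 281
  a_10 = 3·281 + -4·75 + 2·-19 + -2·-41 = 587
  a_11 = 3·587 + -4·281 + 2·75 + -2·-19 = 825
  a_12 = 3·825 + -4·587 + 2·281 + -2·75 = 539
  a_13 = 3·539 + -4·825 + 2·587 + -2·281 = -1071
  a_14 = 3·-1071 + -4·539 + 2·825 + -2·587 = -4893

3,-4,2,-2 ; -4893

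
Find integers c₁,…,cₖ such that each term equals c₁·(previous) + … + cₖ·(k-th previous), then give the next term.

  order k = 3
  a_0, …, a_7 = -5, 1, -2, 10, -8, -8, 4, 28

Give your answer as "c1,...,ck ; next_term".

  a_3 = -1·-2 + -2·1 + -2·-5 = 10
  a_4 = -1·10 + -2·-2 + -2·1 = -8
  a_5 = -1·-8 + -2·10 + -2·-2 = -8
  a_6 = -1·-8 + -2·-8 + -2·10 = 4
  a_7 = -1·4 + -2·-8 + -2·-8 = 28
  a_8 = -1·28 + -2·4 + -2·-8 = -20

-1,-2,-2 ; -20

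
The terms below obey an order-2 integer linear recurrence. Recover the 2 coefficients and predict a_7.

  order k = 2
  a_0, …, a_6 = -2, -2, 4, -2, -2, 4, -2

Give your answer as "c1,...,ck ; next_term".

  a_2 = -1·-2 + -1·-2 = 4
  a_3 = -1·4 + -1·-2 = -2
  a_4 = -1·-2 + -1·4 = -2
  a_5 = -1·-2 + -1·-2 = 4
  a_6 = -1·4 + -1·-2 = -2
  a_7 = -1·-2 + -1·4 = -2

-1,-1 ; -2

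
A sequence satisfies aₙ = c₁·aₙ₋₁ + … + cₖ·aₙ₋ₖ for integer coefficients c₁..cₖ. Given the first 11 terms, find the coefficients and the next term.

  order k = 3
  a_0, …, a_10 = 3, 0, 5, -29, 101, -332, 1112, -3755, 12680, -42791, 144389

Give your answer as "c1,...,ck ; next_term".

-4,-3,-3 ; -487223

  a_3 = -4·5 + -3·0 + -3·3 = -29
  a_4 = -4·-29 + -3·5 + -3·0 = 101
  a_5 = -4·101 + -3·-29 + -3·5 = -332
  a_6 = -4·-332 + -3·101 + -3·-29 = 1112
  a_7 = -4·1112 + -3·-332 + -3·101 = -3755
  a_8 = -4·-3755 + -3·1112 + -3·-332 = 12680
  a_9 = -4·12680 + -3·-3755 + -3·1112 = -42791
  a_10 = -4·-42791 + -3·12680 + -3·-3755 = 144389
  a_11 = -4·144389 + -3·-42791 + -3·12680 = -487223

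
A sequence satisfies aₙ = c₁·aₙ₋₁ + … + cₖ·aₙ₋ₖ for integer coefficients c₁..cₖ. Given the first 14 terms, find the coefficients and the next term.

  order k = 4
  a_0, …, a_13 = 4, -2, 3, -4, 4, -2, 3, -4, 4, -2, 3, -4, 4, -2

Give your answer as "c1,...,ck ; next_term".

  a_4 = 0·-4 + 0·3 + 0·-2 + 1·4 = 4
  a_5 = 0·4 + 0·-4 + 0·3 + 1·-2 = -2
  a_6 = 0·-2 + 0·4 + 0·-4 + 1·3 = 3
  a_7 = 0·3 + 0·-2 + 0·4 + 1·-4 = -4
  a_8 = 0·-4 + 0·3 + 0·-2 + 1·4 = 4
  a_9 = 0·4 + 0·-4 + 0·3 + 1·-2 = -2
  a_10 = 0·-2 + 0·4 + 0·-4 + 1·3 = 3
  a_11 = 0·3 + 0·-2 + 0·4 + 1·-4 = -4
  a_12 = 0·-4 + 0·3 + 0·-2 + 1·4 = 4
  a_13 = 0·4 + 0·-4 + 0·3 + 1·-2 = -2
  a_14 = 0·-2 + 0·4 + 0·-4 + 1·3 = 3

0,0,0,1 ; 3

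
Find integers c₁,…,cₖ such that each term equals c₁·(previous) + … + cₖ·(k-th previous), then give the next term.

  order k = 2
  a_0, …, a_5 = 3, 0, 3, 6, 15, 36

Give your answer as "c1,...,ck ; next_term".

  a_2 = 2·0 + 1·3 = 3
  a_3 = 2·3 + 1·0 = 6
  a_4 = 2·6 + 1·3 = 15
  a_5 = 2·15 + 1·6 = 36
  a_6 = 2·36 + 1·15 = 87

2,1 ; 87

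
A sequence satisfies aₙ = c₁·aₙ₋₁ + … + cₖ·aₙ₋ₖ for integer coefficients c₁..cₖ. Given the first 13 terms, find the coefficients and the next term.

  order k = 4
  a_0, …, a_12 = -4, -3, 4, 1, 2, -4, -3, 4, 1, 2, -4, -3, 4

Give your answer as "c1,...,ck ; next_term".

  a_4 = -1·1 + -1·4 + -1·-3 + -1·-4 = 2
  a_5 = -1·2 + -1·1 + -1·4 + -1·-3 = -4
  a_6 = -1·-4 + -1·2 + -1·1 + -1·4 = -3
  a_7 = -1·-3 + -1·-4 + -1·2 + -1·1 = 4
  a_8 = -1·4 + -1·-3 + -1·-4 + -1·2 = 1
  a_9 = -1·1 + -1·4 + -1·-3 + -1·-4 = 2
  a_10 = -1·2 + -1·1 + -1·4 + -1·-3 = -4
  a_11 = -1·-4 + -1·2 + -1·1 + -1·4 = -3
  a_12 = -1·-3 + -1·-4 + -1·2 + -1·1 = 4
  a_13 = -1·4 + -1·-3 + -1·-4 + -1·2 = 1

-1,-1,-1,-1 ; 1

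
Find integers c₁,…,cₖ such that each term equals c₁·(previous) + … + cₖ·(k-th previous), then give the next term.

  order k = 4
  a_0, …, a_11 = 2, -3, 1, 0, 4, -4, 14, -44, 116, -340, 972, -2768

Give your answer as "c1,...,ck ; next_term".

-2,2,-2,-2 ; 7928

  a_4 = -2·0 + 2·1 + -2·-3 + -2·2 = 4
  a_5 = -2·4 + 2·0 + -2·1 + -2·-3 = -4
  a_6 = -2·-4 + 2·4 + -2·0 + -2·1 = 14
  a_7 = -2·14 + 2·-4 + -2·4 + -2·0 = -44
  a_8 = -2·-44 + 2·14 + -2·-4 + -2·4 = 116
  a_9 = -2·116 + 2·-44 + -2·14 + -2·-4 = -340
  a_10 = -2·-340 + 2·116 + -2·-44 + -2·14 = 972
  a_11 = -2·972 + 2·-340 + -2·116 + -2·-44 = -2768
  a_12 = -2·-2768 + 2·972 + -2·-340 + -2·116 = 7928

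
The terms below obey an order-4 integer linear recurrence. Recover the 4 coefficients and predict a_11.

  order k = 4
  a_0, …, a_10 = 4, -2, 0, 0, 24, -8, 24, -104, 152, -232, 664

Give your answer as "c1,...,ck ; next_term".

0,1,-4,4 ; -1256

  a_4 = 0·0 + 1·0 + -4·-2 + 4·4 = 24
  a_5 = 0·24 + 1·0 + -4·0 + 4·-2 = -8
  a_6 = 0·-8 + 1·24 + -4·0 + 4·0 = 24
  a_7 = 0·24 + 1·-8 + -4·24 + 4·0 = -104
  a_8 = 0·-104 + 1·24 + -4·-8 + 4·24 = 152
  a_9 = 0·152 + 1·-104 + -4·24 + 4·-8 = -232
  a_10 = 0·-232 + 1·152 + -4·-104 + 4·24 = 664
  a_11 = 0·664 + 1·-232 + -4·152 + 4·-104 = -1256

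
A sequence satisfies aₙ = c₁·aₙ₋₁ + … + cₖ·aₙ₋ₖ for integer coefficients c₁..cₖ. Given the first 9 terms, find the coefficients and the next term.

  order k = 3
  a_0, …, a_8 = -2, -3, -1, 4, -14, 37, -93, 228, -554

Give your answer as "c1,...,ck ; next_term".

-3,-1,1 ; 1341

  a_3 = -3·-1 + -1·-3 + 1·-2 = 4
  a_4 = -3·4 + -1·-1 + 1·-3 = -14
  a_5 = -3·-14 + -1·4 + 1·-1 = 37
  a_6 = -3·37 + -1·-14 + 1·4 = -93
  a_7 = -3·-93 + -1·37 + 1·-14 = 228
  a_8 = -3·228 + -1·-93 + 1·37 = -554
  a_9 = -3·-554 + -1·228 + 1·-93 = 1341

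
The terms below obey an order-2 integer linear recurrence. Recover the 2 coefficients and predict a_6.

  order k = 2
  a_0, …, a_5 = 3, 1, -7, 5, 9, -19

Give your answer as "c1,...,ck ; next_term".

  a_2 = -1·1 + -2·3 = -7
  a_3 = -1·-7 + -2·1 = 5
  a_4 = -1·5 + -2·-7 = 9
  a_5 = -1·9 + -2·5 = -19
  a_6 = -1·-19 + -2·9 = 1

-1,-2 ; 1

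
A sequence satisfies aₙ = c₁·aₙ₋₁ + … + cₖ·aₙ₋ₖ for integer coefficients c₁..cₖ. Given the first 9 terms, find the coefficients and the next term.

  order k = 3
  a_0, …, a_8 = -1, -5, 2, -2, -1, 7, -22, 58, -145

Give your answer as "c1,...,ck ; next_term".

-3,-1,1 ; 355

  a_3 = -3·2 + -1·-5 + 1·-1 = -2
  a_4 = -3·-2 + -1·2 + 1·-5 = -1
  a_5 = -3·-1 + -1·-2 + 1·2 = 7
  a_6 = -3·7 + -1·-1 + 1·-2 = -22
  a_7 = -3·-22 + -1·7 + 1·-1 = 58
  a_8 = -3·58 + -1·-22 + 1·7 = -145
  a_9 = -3·-145 + -1·58 + 1·-22 = 355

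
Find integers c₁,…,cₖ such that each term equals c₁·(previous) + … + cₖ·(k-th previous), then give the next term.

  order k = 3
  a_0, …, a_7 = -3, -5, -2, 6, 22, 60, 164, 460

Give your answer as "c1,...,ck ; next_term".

  a_3 = 4·-2 + -4·-5 + 2·-3 = 6
  a_4 = 4·6 + -4·-2 + 2·-5 = 22
  a_5 = 4·22 + -4·6 + 2·-2 = 60
  a_6 = 4·60 + -4·22 + 2·6 = 164
  a_7 = 4·164 + -4·60 + 2·22 = 460
  a_8 = 4·460 + -4·164 + 2·60 = 1304

4,-4,2 ; 1304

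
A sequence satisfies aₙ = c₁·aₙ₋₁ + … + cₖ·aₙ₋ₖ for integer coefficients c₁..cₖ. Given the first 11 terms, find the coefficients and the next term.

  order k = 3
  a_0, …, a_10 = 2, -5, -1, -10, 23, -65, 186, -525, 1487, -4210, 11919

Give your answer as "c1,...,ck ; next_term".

  a_3 = -2·-1 + 2·-5 + -1·2 = -10
  a_4 = -2·-10 + 2·-1 + -1·-5 = 23
  a_5 = -2·23 + 2·-10 + -1·-1 = -65
  a_6 = -2·-65 + 2·23 + -1·-10 = 186
  a_7 = -2·186 + 2·-65 + -1·23 = -525
  a_8 = -2·-525 + 2·186 + -1·-65 = 1487
  a_9 = -2·1487 + 2·-525 + -1·186 = -4210
  a_10 = -2·-4210 + 2·1487 + -1·-525 = 11919
  a_11 = -2·11919 + 2·-4210 + -1·1487 = -33745

-2,2,-1 ; -33745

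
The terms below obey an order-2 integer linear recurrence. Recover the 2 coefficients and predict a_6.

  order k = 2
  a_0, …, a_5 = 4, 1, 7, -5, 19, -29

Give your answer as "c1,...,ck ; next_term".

  a_2 = -1·1 + 2·4 = 7
  a_3 = -1·7 + 2·1 = -5
  a_4 = -1·-5 + 2·7 = 19
  a_5 = -1·19 + 2·-5 = -29
  a_6 = -1·-29 + 2·19 = 67

-1,2 ; 67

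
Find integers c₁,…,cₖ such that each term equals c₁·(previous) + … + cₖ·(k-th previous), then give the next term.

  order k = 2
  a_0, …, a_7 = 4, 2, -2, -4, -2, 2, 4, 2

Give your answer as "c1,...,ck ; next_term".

1,-1 ; -2

  a_2 = 1·2 + -1·4 = -2
  a_3 = 1·-2 + -1·2 = -4
  a_4 = 1·-4 + -1·-2 = -2
  a_5 = 1·-2 + -1·-4 = 2
  a_6 = 1·2 + -1·-2 = 4
  a_7 = 1·4 + -1·2 = 2
  a_8 = 1·2 + -1·4 = -2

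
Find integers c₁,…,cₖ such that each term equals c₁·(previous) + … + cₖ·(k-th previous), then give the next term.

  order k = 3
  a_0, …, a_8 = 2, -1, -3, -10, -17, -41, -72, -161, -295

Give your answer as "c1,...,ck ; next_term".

1,3,-2 ; -634

  a_3 = 1·-3 + 3·-1 + -2·2 = -10
  a_4 = 1·-10 + 3·-3 + -2·-1 = -17
  a_5 = 1·-17 + 3·-10 + -2·-3 = -41
  a_6 = 1·-41 + 3·-17 + -2·-10 = -72
  a_7 = 1·-72 + 3·-41 + -2·-17 = -161
  a_8 = 1·-161 + 3·-72 + -2·-41 = -295
  a_9 = 1·-295 + 3·-161 + -2·-72 = -634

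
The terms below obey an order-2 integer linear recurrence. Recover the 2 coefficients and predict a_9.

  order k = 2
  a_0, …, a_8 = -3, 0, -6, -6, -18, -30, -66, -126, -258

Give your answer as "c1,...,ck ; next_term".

1,2 ; -510

  a_2 = 1·0 + 2·-3 = -6
  a_3 = 1·-6 + 2·0 = -6
  a_4 = 1·-6 + 2·-6 = -18
  a_5 = 1·-18 + 2·-6 = -30
  a_6 = 1·-30 + 2·-18 = -66
  a_7 = 1·-66 + 2·-30 = -126
  a_8 = 1·-126 + 2·-66 = -258
  a_9 = 1·-258 + 2·-126 = -510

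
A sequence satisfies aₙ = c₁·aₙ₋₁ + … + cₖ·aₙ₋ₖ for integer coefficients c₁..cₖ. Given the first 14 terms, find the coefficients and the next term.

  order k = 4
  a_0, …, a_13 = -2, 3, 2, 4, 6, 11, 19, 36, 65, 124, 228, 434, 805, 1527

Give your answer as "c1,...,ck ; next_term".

  a_4 = 1·4 + 3·2 + -2·3 + -1·-2 = 6
  a_5 = 1·6 + 3·4 + -2·2 + -1·3 = 11
  a_6 = 1·11 + 3·6 + -2·4 + -1·2 = 19
  a_7 = 1·19 + 3·11 + -2·6 + -1·4 = 36
  a_8 = 1·36 + 3·19 + -2·11 + -1·6 = 65
  a_9 = 1·65 + 3·36 + -2·19 + -1·11 = 124
  a_10 = 1·124 + 3·65 + -2·36 + -1·19 = 228
  a_11 = 1·228 + 3·124 + -2·65 + -1·36 = 434
  a_12 = 1·434 + 3·228 + -2·124 + -1·65 = 805
  a_13 = 1·805 + 3·434 + -2·228 + -1·124 = 1527
  a_14 = 1·1527 + 3·805 + -2·434 + -1·228 = 2846

1,3,-2,-1 ; 2846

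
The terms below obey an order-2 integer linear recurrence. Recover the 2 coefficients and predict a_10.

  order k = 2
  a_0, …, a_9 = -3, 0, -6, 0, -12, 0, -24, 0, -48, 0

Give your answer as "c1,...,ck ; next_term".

0,2 ; -96

  a_2 = 0·0 + 2·-3 = -6
  a_3 = 0·-6 + 2·0 = 0
  a_4 = 0·0 + 2·-6 = -12
  a_5 = 0·-12 + 2·0 = 0
  a_6 = 0·0 + 2·-12 = -24
  a_7 = 0·-24 + 2·0 = 0
  a_8 = 0·0 + 2·-24 = -48
  a_9 = 0·-48 + 2·0 = 0
  a_10 = 0·0 + 2·-48 = -96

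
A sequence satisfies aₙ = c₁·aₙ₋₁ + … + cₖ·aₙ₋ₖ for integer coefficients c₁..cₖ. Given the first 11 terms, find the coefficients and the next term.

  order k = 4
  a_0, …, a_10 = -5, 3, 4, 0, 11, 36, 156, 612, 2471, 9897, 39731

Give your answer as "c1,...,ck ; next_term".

  a_4 = 3·0 + 4·4 + 0·3 + 1·-5 = 11
  a_5 = 3·11 + 4·0 + 0·4 + 1·3 = 36
  a_6 = 3·36 + 4·11 + 0·0 + 1·4 = 156
  a_7 = 3·156 + 4·36 + 0·11 + 1·0 = 612
  a_8 = 3·612 + 4·156 + 0·36 + 1·11 = 2471
  a_9 = 3·2471 + 4·612 + 0·156 + 1·36 = 9897
  a_10 = 3·9897 + 4·2471 + 0·612 + 1·156 = 39731
  a_11 = 3·39731 + 4·9897 + 0·2471 + 1·612 = 159393

3,4,0,1 ; 159393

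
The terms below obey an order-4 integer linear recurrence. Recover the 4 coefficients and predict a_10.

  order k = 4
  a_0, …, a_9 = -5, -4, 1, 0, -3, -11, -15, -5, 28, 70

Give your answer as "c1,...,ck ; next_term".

2,-2,-1,1 ; 74

  a_4 = 2·0 + -2·1 + -1·-4 + 1·-5 = -3
  a_5 = 2·-3 + -2·0 + -1·1 + 1·-4 = -11
  a_6 = 2·-11 + -2·-3 + -1·0 + 1·1 = -15
  a_7 = 2·-15 + -2·-11 + -1·-3 + 1·0 = -5
  a_8 = 2·-5 + -2·-15 + -1·-11 + 1·-3 = 28
  a_9 = 2·28 + -2·-5 + -1·-15 + 1·-11 = 70
  a_10 = 2·70 + -2·28 + -1·-5 + 1·-15 = 74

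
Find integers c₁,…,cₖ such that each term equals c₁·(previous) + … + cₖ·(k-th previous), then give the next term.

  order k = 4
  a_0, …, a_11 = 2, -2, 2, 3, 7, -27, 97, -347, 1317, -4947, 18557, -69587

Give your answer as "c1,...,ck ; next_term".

  a_4 = -3·3 + 2·2 + -2·-2 + 4·2 = 7
  a_5 = -3·7 + 2·3 + -2·2 + 4·-2 = -27
  a_6 = -3·-27 + 2·7 + -2·3 + 4·2 = 97
  a_7 = -3·97 + 2·-27 + -2·7 + 4·3 = -347
  a_8 = -3·-347 + 2·97 + -2·-27 + 4·7 = 1317
  a_9 = -3·1317 + 2·-347 + -2·97 + 4·-27 = -4947
  a_10 = -3·-4947 + 2·1317 + -2·-347 + 4·97 = 18557
  a_11 = -3·18557 + 2·-4947 + -2·1317 + 4·-347 = -69587
  a_12 = -3·-69587 + 2·18557 + -2·-4947 + 4·1317 = 261037

-3,2,-2,4 ; 261037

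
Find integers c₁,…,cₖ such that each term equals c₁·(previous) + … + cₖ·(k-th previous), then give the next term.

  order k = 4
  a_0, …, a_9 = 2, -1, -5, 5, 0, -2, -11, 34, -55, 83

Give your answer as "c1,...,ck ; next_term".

  a_4 = -2·5 + -1·-5 + -1·-1 + 2·2 = 0
  a_5 = -2·0 + -1·5 + -1·-5 + 2·-1 = -2
  a_6 = -2·-2 + -1·0 + -1·5 + 2·-5 = -11
  a_7 = -2·-11 + -1·-2 + -1·0 + 2·5 = 34
  a_8 = -2·34 + -1·-11 + -1·-2 + 2·0 = -55
  a_9 = -2·-55 + -1·34 + -1·-11 + 2·-2 = 83
  a_10 = -2·83 + -1·-55 + -1·34 + 2·-11 = -167

-2,-1,-1,2 ; -167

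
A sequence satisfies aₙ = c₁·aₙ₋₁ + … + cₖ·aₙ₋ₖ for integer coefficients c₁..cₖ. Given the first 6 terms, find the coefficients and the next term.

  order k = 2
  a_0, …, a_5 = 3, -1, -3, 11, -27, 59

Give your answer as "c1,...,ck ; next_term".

  a_2 = -3·-1 + -2·3 = -3
  a_3 = -3·-3 + -2·-1 = 11
  a_4 = -3·11 + -2·-3 = -27
  a_5 = -3·-27 + -2·11 = 59
  a_6 = -3·59 + -2·-27 = -123

-3,-2 ; -123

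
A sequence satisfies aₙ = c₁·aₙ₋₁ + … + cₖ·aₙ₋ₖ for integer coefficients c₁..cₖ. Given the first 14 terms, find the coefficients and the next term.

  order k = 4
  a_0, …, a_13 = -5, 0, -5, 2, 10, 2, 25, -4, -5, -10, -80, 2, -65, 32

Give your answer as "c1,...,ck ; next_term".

0,1,0,-3 ; 175

  a_4 = 0·2 + 1·-5 + 0·0 + -3·-5 = 10
  a_5 = 0·10 + 1·2 + 0·-5 + -3·0 = 2
  a_6 = 0·2 + 1·10 + 0·2 + -3·-5 = 25
  a_7 = 0·25 + 1·2 + 0·10 + -3·2 = -4
  a_8 = 0·-4 + 1·25 + 0·2 + -3·10 = -5
  a_9 = 0·-5 + 1·-4 + 0·25 + -3·2 = -10
  a_10 = 0·-10 + 1·-5 + 0·-4 + -3·25 = -80
  a_11 = 0·-80 + 1·-10 + 0·-5 + -3·-4 = 2
  a_12 = 0·2 + 1·-80 + 0·-10 + -3·-5 = -65
  a_13 = 0·-65 + 1·2 + 0·-80 + -3·-10 = 32
  a_14 = 0·32 + 1·-65 + 0·2 + -3·-80 = 175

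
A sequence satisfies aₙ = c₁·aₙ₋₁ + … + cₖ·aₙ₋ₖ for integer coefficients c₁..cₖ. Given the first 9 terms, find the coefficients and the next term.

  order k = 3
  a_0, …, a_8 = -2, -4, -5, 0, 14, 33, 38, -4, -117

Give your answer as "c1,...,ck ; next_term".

2,-2,-1 ; -264

  a_3 = 2·-5 + -2·-4 + -1·-2 = 0
  a_4 = 2·0 + -2·-5 + -1·-4 = 14
  a_5 = 2·14 + -2·0 + -1·-5 = 33
  a_6 = 2·33 + -2·14 + -1·0 = 38
  a_7 = 2·38 + -2·33 + -1·14 = -4
  a_8 = 2·-4 + -2·38 + -1·33 = -117
  a_9 = 2·-117 + -2·-4 + -1·38 = -264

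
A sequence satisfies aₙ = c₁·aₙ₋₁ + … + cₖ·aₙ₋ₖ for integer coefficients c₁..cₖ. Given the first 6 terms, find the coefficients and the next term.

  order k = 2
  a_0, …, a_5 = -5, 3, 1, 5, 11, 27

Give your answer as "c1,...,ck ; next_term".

2,1 ; 65

  a_2 = 2·3 + 1·-5 = 1
  a_3 = 2·1 + 1·3 = 5
  a_4 = 2·5 + 1·1 = 11
  a_5 = 2·11 + 1·5 = 27
  a_6 = 2·27 + 1·11 = 65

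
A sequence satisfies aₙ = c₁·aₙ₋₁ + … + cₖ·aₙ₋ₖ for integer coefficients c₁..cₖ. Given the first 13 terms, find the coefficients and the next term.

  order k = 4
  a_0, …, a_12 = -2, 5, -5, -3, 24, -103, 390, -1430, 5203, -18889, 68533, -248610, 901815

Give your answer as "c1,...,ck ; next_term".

  a_4 = -4·-3 + -1·-5 + 1·5 + -1·-2 = 24
  a_5 = -4·24 + -1·-3 + 1·-5 + -1·5 = -103
  a_6 = -4·-103 + -1·24 + 1·-3 + -1·-5 = 390
  a_7 = -4·390 + -1·-103 + 1·24 + -1·-3 = -1430
  a_8 = -4·-1430 + -1·390 + 1·-103 + -1·24 = 5203
  a_9 = -4·5203 + -1·-1430 + 1·390 + -1·-103 = -18889
  a_10 = -4·-18889 + -1·5203 + 1·-1430 + -1·390 = 68533
  a_11 = -4·68533 + -1·-18889 + 1·5203 + -1·-1430 = -248610
  a_12 = -4·-248610 + -1·68533 + 1·-18889 + -1·5203 = 901815
  a_13 = -4·901815 + -1·-248610 + 1·68533 + -1·-18889 = -3271228

-4,-1,1,-1 ; -3271228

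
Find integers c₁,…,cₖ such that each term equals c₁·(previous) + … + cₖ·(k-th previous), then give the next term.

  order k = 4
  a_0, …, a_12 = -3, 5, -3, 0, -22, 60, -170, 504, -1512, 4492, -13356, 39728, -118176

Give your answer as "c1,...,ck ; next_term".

-2,2,-2,2 ; 351504

  a_4 = -2·0 + 2·-3 + -2·5 + 2·-3 = -22
  a_5 = -2·-22 + 2·0 + -2·-3 + 2·5 = 60
  a_6 = -2·60 + 2·-22 + -2·0 + 2·-3 = -170
  a_7 = -2·-170 + 2·60 + -2·-22 + 2·0 = 504
  a_8 = -2·504 + 2·-170 + -2·60 + 2·-22 = -1512
  a_9 = -2·-1512 + 2·504 + -2·-170 + 2·60 = 4492
  a_10 = -2·4492 + 2·-1512 + -2·504 + 2·-170 = -13356
  a_11 = -2·-13356 + 2·4492 + -2·-1512 + 2·504 = 39728
  a_12 = -2·39728 + 2·-13356 + -2·4492 + 2·-1512 = -118176
  a_13 = -2·-118176 + 2·39728 + -2·-13356 + 2·4492 = 351504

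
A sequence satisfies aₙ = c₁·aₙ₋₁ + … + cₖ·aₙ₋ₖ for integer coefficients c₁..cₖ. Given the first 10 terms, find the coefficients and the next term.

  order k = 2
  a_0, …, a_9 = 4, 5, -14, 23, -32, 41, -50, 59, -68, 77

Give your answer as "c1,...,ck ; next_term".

-2,-1 ; -86

  a_2 = -2·5 + -1·4 = -14
  a_3 = -2·-14 + -1·5 = 23
  a_4 = -2·23 + -1·-14 = -32
  a_5 = -2·-32 + -1·23 = 41
  a_6 = -2·41 + -1·-32 = -50
  a_7 = -2·-50 + -1·41 = 59
  a_8 = -2·59 + -1·-50 = -68
  a_9 = -2·-68 + -1·59 = 77
  a_10 = -2·77 + -1·-68 = -86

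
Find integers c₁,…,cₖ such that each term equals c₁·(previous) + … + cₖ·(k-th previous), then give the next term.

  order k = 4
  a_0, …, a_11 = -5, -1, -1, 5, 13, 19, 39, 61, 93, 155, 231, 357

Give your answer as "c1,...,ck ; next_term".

  a_4 = 1·5 + 1·-1 + 1·-1 + -2·-5 = 13
  a_5 = 1·13 + 1·5 + 1·-1 + -2·-1 = 19
  a_6 = 1·19 + 1·13 + 1·5 + -2·-1 = 39
  a_7 = 1·39 + 1·19 + 1·13 + -2·5 = 61
  a_8 = 1·61 + 1·39 + 1·19 + -2·13 = 93
  a_9 = 1·93 + 1·61 + 1·39 + -2·19 = 155
  a_10 = 1·155 + 1·93 + 1·61 + -2·39 = 231
  a_11 = 1·231 + 1·155 + 1·93 + -2·61 = 357
  a_12 = 1·357 + 1·231 + 1·155 + -2·93 = 557

1,1,1,-2 ; 557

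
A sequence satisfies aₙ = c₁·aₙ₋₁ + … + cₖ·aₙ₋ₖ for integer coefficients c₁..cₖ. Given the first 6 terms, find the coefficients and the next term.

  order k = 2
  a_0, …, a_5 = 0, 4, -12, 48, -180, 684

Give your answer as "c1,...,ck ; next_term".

-3,3 ; -2592

  a_2 = -3·4 + 3·0 = -12
  a_3 = -3·-12 + 3·4 = 48
  a_4 = -3·48 + 3·-12 = -180
  a_5 = -3·-180 + 3·48 = 684
  a_6 = -3·684 + 3·-180 = -2592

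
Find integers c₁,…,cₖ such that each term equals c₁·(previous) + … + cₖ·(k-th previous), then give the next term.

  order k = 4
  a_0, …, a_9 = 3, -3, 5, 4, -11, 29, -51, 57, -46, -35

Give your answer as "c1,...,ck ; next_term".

  a_4 = -1·4 + 1·5 + 1·-3 + -3·3 = -11
  a_5 = -1·-11 + 1·4 + 1·5 + -3·-3 = 29
  a_6 = -1·29 + 1·-11 + 1·4 + -3·5 = -51
  a_7 = -1·-51 + 1·29 + 1·-11 + -3·4 = 57
  a_8 = -1·57 + 1·-51 + 1·29 + -3·-11 = -46
  a_9 = -1·-46 + 1·57 + 1·-51 + -3·29 = -35
  a_10 = -1·-35 + 1·-46 + 1·57 + -3·-51 = 199

-1,1,1,-3 ; 199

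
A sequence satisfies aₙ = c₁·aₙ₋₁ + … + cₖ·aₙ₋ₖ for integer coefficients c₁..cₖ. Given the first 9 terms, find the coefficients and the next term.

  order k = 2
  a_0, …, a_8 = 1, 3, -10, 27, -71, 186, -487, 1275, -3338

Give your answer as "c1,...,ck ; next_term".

-3,-1 ; 8739

  a_2 = -3·3 + -1·1 = -10
  a_3 = -3·-10 + -1·3 = 27
  a_4 = -3·27 + -1·-10 = -71
  a_5 = -3·-71 + -1·27 = 186
  a_6 = -3·186 + -1·-71 = -487
  a_7 = -3·-487 + -1·186 = 1275
  a_8 = -3·1275 + -1·-487 = -3338
  a_9 = -3·-3338 + -1·1275 = 8739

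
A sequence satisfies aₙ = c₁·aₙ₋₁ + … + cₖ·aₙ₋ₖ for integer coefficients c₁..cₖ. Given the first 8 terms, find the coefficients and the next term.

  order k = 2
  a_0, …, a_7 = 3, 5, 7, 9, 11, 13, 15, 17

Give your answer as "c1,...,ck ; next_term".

  a_2 = 2·5 + -1·3 = 7
  a_3 = 2·7 + -1·5 = 9
  a_4 = 2·9 + -1·7 = 11
  a_5 = 2·11 + -1·9 = 13
  a_6 = 2·13 + -1·11 = 15
  a_7 = 2·15 + -1·13 = 17
  a_8 = 2·17 + -1·15 = 19

2,-1 ; 19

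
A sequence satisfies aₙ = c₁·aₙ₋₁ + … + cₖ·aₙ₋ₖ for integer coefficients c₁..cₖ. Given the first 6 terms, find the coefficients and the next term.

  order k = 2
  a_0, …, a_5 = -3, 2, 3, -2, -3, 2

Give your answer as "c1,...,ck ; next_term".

0,-1 ; 3

  a_2 = 0·2 + -1·-3 = 3
  a_3 = 0·3 + -1·2 = -2
  a_4 = 0·-2 + -1·3 = -3
  a_5 = 0·-3 + -1·-2 = 2
  a_6 = 0·2 + -1·-3 = 3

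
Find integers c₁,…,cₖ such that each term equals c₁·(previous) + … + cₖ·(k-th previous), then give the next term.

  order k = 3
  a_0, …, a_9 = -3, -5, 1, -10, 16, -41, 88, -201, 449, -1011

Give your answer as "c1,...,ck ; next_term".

-2,1,1 ; 2270

  a_3 = -2·1 + 1·-5 + 1·-3 = -10
  a_4 = -2·-10 + 1·1 + 1·-5 = 16
  a_5 = -2·16 + 1·-10 + 1·1 = -41
  a_6 = -2·-41 + 1·16 + 1·-10 = 88
  a_7 = -2·88 + 1·-41 + 1·16 = -201
  a_8 = -2·-201 + 1·88 + 1·-41 = 449
  a_9 = -2·449 + 1·-201 + 1·88 = -1011
  a_10 = -2·-1011 + 1·449 + 1·-201 = 2270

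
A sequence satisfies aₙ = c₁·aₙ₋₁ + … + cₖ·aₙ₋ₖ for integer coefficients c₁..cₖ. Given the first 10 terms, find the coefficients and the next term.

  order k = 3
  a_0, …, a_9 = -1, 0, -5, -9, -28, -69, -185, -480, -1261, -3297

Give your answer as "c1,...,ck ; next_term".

2,2,-1 ; -8636

  a_3 = 2·-5 + 2·0 + -1·-1 = -9
  a_4 = 2·-9 + 2·-5 + -1·0 = -28
  a_5 = 2·-28 + 2·-9 + -1·-5 = -69
  a_6 = 2·-69 + 2·-28 + -1·-9 = -185
  a_7 = 2·-185 + 2·-69 + -1·-28 = -480
  a_8 = 2·-480 + 2·-185 + -1·-69 = -1261
  a_9 = 2·-1261 + 2·-480 + -1·-185 = -3297
  a_10 = 2·-3297 + 2·-1261 + -1·-480 = -8636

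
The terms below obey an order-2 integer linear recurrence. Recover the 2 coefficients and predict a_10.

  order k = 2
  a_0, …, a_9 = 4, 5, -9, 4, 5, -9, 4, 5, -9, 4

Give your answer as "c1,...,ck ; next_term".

-1,-1 ; 5

  a_2 = -1·5 + -1·4 = -9
  a_3 = -1·-9 + -1·5 = 4
  a_4 = -1·4 + -1·-9 = 5
  a_5 = -1·5 + -1·4 = -9
  a_6 = -1·-9 + -1·5 = 4
  a_7 = -1·4 + -1·-9 = 5
  a_8 = -1·5 + -1·4 = -9
  a_9 = -1·-9 + -1·5 = 4
  a_10 = -1·4 + -1·-9 = 5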